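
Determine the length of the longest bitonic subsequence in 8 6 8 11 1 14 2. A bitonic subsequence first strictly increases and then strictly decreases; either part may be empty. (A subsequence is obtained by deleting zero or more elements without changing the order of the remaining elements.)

Let inc[i] be the LIS ending at i and dec[i] the longest strictly decreasing subsequence starting at i. inc = [1, 1, 2, 3, 1, 4, 2], dec = [3, 2, 2, 2, 1, 2, 1].
max_i inc[i]+dec[i]−1 = 5, with one witness 6, 8, 11, 14, 2.

5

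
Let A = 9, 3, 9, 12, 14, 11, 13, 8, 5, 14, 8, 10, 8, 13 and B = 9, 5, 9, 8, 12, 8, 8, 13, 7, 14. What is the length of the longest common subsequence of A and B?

6

Backtracking the LCS table gives one alignment: 9 (A1,B1) → 9 (A3,B3) → 12 (A4,B5) → 8 (A11,B6) → 8 (A13,B7) → 13 (A14,B8).
So the longest common subsequence has length 6.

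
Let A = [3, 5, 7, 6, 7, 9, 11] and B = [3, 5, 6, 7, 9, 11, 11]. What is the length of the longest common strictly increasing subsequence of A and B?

6

For each value that appears in both, track the longest common increasing run ending there.
The best achievable length is 6; one witness is 3, 5, 6, 7, 9, 11 (A-positions 1,2,4,5,6,7, B-positions 1,2,3,4,5,6).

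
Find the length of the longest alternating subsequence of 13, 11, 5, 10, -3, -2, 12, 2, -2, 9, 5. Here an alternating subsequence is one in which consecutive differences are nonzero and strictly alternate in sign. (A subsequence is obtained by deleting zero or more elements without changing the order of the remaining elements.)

A longest alternating subsequence is 13, 5, 10, -3, 12, 2, 9, 5 (positions 1,3,4,5,7,8,10,11); its 7 consecutive differences strictly alternate in sign, and length 8 is optimal.

8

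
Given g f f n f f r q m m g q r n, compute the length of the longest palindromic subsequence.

8

Using dp[i][j] = 2 + dp[i+1][j−1] if the ends match, else max(dp[i+1][j], dp[i][j−1]):
dp[1][14] = 8. A witness is nrqmmqrn at positions 4,7,8,9,10,12,13,14.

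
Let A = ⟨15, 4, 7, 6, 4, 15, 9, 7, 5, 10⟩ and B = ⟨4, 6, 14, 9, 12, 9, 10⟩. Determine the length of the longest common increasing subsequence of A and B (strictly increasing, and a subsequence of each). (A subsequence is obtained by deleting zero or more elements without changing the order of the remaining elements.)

A longest common strictly increasing subsequence is 4, 6, 9, 10 (length 4); it appears in order in both A and B, and no longer such subsequence exists.

4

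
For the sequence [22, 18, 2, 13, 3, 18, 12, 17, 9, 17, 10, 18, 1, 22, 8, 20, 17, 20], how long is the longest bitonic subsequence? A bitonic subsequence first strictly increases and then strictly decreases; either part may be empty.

8

One longest bitonic subsequence is 2, 3, 12, 17, 18, 22, 20, 17 (positions 3,5,7,8,12,14,16,17): it rises to 22 then falls. Length 8 is optimal.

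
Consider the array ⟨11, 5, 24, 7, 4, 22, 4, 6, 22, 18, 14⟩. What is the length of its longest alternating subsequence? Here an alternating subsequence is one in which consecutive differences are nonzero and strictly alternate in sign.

A longest alternating subsequence is 11, 5, 24, 7, 22, 4, 22, 18 (positions 1,2,3,4,6,7,9,10); its 7 consecutive differences strictly alternate in sign, and length 8 is optimal.

8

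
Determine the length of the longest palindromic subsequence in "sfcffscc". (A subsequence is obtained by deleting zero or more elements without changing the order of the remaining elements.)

5

One longest palindromic subsequence is sfffs (positions 1,2,4,5,6); it reads the same forward and backward, and the interval DP gives dp[1][8] = 5.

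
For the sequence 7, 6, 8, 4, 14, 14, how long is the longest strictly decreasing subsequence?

Let dp[i] be the longest decreasing subsequence ending at position i. Then dp = [1, 2, 1, 3, 1, 1].
The maximum is 3; one witness is 7, 6, 4 at positions 1,2,4.

3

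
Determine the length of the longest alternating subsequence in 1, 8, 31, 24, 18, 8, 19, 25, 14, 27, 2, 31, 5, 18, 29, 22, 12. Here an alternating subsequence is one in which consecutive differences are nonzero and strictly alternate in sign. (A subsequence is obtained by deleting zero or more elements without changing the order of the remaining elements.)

11

Track the best alternating length ending on an up-step vs a down-step at each position: up/down = 1/1, 2/1, 2/1, 2/3, 2/3, 2/3, 4/3, 4/3, 4/5, 6/3, 2/7, 8/1, 8/9, 10/9, 10/9, 10/11, 10/11.
The maximum over both is 11; one such subsequence is 1, 31, 18, 19, 14, 27, 2, 31, 5, 29, 22.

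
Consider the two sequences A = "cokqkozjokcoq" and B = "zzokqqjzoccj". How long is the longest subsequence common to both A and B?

Backtracking the LCS table gives one alignment: o (A2,B3) → k (A3,B4) → q (A4,B6) → z (A7,B8) → o (A9,B9) → c (A11,B11).
So the longest common subsequence has length 6.

6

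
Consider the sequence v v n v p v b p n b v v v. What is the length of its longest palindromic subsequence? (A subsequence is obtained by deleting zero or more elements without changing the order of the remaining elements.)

One longest palindromic subsequence is vvvbnbvvv (positions 1,2,4,7,9,10,11,12,13); it reads the same forward and backward, and the interval DP gives dp[1][13] = 9.

9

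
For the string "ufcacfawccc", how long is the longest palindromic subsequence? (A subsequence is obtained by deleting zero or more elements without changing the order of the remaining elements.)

One longest palindromic subsequence is ccccc (positions 3,5,9,10,11); it reads the same forward and backward, and the interval DP gives dp[1][11] = 5.

5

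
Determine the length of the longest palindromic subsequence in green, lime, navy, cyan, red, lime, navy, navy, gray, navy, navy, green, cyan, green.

9

One longest palindromic subsequence is green cyan navy navy gray navy navy cyan green (positions 1,4,7,8,9,10,11,13,14); it reads the same forward and backward, and the interval DP gives dp[1][14] = 9.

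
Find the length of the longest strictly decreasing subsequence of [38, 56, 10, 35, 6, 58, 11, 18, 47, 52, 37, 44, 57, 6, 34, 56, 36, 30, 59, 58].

5

One longest decreasing subsequence is 56, 47, 37, 34, 30 (positions 2,9,11,15,18), of length 5; no longer one exists.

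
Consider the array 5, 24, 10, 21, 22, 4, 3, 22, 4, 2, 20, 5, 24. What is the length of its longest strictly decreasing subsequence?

5

Let dp[i] be the longest decreasing subsequence ending at position i. Then dp = [1, 1, 2, 2, 2, 3, 4, 2, 3, 5, 3, 4, 1].
The maximum is 5; one witness is 24, 10, 4, 3, 2 at positions 2,3,6,7,10.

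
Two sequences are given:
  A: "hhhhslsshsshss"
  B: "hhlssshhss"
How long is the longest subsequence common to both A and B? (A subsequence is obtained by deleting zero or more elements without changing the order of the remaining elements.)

9

A longest common subsequence is hhssshhss (length 9); the LCS DP confirms no longer common subsequence exists.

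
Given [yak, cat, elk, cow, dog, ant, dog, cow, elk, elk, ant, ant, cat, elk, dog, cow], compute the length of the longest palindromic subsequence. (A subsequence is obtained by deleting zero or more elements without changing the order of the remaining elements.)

Using dp[i][j] = 2 + dp[i+1][j−1] if the ends match, else max(dp[i+1][j], dp[i][j−1]):
dp[1][16] = 9. A witness is cat elk cow dog ant dog cow elk cat at positions 2,3,4,5,6,7,8,10,13.

9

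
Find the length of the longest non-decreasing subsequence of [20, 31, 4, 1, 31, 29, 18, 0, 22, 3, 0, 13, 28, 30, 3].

5

One longest non-decreasing subsequence is 4, 18, 22, 28, 30 (positions 3,7,9,13,14), of length 5; no longer one exists.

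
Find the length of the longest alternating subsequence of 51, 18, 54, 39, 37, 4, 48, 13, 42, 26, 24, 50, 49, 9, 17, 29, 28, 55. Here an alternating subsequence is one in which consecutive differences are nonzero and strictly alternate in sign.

13

A longest alternating subsequence is 51, 18, 54, 39, 48, 13, 42, 26, 50, 9, 29, 28, 55 (positions 1,2,3,4,7,8,9,10,12,14,16,17,18); its 12 consecutive differences strictly alternate in sign, and length 13 is optimal.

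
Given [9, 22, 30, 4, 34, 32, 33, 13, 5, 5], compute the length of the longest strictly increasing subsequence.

5

One longest increasing subsequence is 9, 22, 30, 32, 33 (positions 1,2,3,6,7), of length 5; no longer one exists.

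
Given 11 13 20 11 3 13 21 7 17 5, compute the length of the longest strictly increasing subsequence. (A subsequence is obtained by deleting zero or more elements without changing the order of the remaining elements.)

Let dp[i] be the longest increasing subsequence ending at position i. Then dp = [1, 2, 3, 1, 1, 2, 4, 2, 3, 2].
The maximum is 4; one witness is 11, 13, 20, 21 at positions 1,2,3,7.

4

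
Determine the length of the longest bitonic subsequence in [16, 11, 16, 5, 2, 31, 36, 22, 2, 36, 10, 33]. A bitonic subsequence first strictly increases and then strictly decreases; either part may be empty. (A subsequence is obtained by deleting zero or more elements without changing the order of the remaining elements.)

Let inc[i] be the LIS ending at i and dec[i] the longest strictly decreasing subsequence starting at i. inc = [1, 1, 2, 1, 1, 3, 4, 3, 1, 4, 2, 4], dec = [4, 3, 3, 2, 1, 3, 3, 2, 1, 2, 1, 1].
max_i inc[i]+dec[i]−1 = 6, with one witness 11, 16, 31, 36, 22, 10.

6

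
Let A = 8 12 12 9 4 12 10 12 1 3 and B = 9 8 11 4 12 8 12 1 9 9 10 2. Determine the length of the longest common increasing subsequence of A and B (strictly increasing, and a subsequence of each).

For each value that appears in both, track the longest common increasing run ending there.
The best achievable length is 3; one witness is 8, 9, 10 (A-positions 1,4,7, B-positions 2,9,11).

3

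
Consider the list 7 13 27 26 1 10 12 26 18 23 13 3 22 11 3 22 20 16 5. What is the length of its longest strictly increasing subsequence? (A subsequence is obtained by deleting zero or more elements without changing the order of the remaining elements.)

5

Let dp[i] be the longest increasing subsequence ending at position i. Then dp = [1, 2, 3, 3, 1, 2, 3, 4, 4, 5, 4, 2, 5, 3, 2, 5, 5, 5, 3].
The maximum is 5; one witness is 7, 10, 12, 18, 23 at positions 1,6,7,9,10.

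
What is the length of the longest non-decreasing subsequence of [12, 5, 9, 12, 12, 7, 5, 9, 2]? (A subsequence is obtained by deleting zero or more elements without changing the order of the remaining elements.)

4

One longest non-decreasing subsequence is 5, 9, 12, 12 (positions 2,3,4,5), of length 4; no longer one exists.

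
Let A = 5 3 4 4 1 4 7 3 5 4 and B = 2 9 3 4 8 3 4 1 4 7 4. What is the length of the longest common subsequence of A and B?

7

A longest common subsequence is 3, 4, 4, 1, 4, 7, 4 (length 7); the LCS DP confirms no longer common subsequence exists.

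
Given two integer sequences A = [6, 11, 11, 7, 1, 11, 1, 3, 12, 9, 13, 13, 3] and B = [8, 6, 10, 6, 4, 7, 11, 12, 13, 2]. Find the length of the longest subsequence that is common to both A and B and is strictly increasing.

For each value that appears in both, track the longest common increasing run ending there.
The best achievable length is 5; one witness is 6, 7, 11, 12, 13 (A-positions 1,4,6,9,11, B-positions 2,6,7,8,9).

5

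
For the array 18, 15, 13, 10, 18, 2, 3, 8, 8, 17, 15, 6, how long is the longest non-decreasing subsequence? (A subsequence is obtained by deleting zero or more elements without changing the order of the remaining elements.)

5

Scanning left to right, the best length ending at each element is: 18→1, 15→1, 13→1, 10→1, 18→2, 2→1, 3→2, 8→3, 8→4, 17→5, 15→5, 6→3.
So the longest non-decreasing subsequence has length 5, e.g. 2, 3, 8, 8, 17.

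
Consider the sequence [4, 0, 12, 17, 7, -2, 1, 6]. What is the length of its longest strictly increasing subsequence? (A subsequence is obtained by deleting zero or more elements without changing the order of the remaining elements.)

Scanning left to right, the best length ending at each element is: 4→1, 0→1, 12→2, 17→3, 7→2, -2→1, 1→2, 6→3.
So the longest increasing subsequence has length 3, e.g. 4, 12, 17.

3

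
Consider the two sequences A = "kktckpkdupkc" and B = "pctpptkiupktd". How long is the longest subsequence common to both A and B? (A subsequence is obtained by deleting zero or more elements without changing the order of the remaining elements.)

6

Backtracking the LCS table gives one alignment: t (A3,B3) → p (A6,B5) → k (A7,B7) → u (A9,B9) → p (A10,B10) → k (A11,B11).
So the longest common subsequence has length 6.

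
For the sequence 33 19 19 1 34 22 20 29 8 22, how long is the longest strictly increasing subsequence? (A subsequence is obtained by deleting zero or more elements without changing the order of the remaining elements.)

Let dp[i] be the longest increasing subsequence ending at position i. Then dp = [1, 1, 1, 1, 2, 2, 2, 3, 2, 3].
The maximum is 3; one witness is 19, 22, 29 at positions 2,6,8.

3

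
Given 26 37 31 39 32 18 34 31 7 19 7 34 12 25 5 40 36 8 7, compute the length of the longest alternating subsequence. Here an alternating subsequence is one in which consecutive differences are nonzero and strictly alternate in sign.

A longest alternating subsequence is 26, 37, 31, 39, 32, 34, 7, 19, 7, 34, 12, 25, 5, 40, 36 (positions 1,2,3,4,5,7,9,10,11,12,13,14,15,16,17); its 14 consecutive differences strictly alternate in sign, and length 15 is optimal.

15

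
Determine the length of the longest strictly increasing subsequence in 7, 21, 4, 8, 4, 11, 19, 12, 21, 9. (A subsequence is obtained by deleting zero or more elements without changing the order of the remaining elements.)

Let dp[i] be the longest increasing subsequence ending at position i. Then dp = [1, 2, 1, 2, 1, 3, 4, 4, 5, 3].
The maximum is 5; one witness is 7, 8, 11, 19, 21 at positions 1,4,6,7,9.

5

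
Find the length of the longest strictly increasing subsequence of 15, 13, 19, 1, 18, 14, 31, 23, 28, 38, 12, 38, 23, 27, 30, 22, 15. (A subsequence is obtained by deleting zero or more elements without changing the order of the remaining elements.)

One longest increasing subsequence is 15, 19, 23, 28, 38 (positions 1,3,8,9,10), of length 5; no longer one exists.

5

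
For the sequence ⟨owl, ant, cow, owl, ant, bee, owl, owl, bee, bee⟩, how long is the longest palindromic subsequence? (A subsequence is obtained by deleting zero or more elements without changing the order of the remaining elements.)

One longest palindromic subsequence is owl owl bee owl owl (positions 1,4,6,7,8); it reads the same forward and backward, and the interval DP gives dp[1][10] = 5.

5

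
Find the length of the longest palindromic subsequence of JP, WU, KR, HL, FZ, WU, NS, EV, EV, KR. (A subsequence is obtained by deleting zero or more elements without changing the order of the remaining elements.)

4

One longest palindromic subsequence is KR EV EV KR (positions 3,8,9,10); it reads the same forward and backward, and the interval DP gives dp[1][10] = 4.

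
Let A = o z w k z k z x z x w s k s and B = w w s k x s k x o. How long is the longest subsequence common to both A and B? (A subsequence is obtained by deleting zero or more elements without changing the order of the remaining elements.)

5

A longest common subsequence is wkxsk (length 5); the LCS DP confirms no longer common subsequence exists.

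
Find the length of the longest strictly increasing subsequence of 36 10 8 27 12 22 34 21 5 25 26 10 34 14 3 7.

Scanning left to right, the best length ending at each element is: 36→1, 10→1, 8→1, 27→2, 12→2, 22→3, 34→4, 21→3, 5→1, 25→4, 26→5, 10→2, 34→6, 14→3, 3→1, 7→2.
So the longest increasing subsequence has length 6, e.g. 10, 12, 22, 25, 26, 34.

6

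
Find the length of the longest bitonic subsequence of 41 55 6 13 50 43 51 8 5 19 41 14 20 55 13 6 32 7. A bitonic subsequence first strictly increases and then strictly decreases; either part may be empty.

8

Let inc[i] be the LIS ending at i and dec[i] the longest strictly decreasing subsequence starting at i. inc = [1, 2, 1, 2, 3, 3, 4, 2, 1, 3, 4, 3, 4, 5, 3, 2, 5, 3], dec = [5, 7, 2, 3, 6, 5, 5, 2, 1, 4, 4, 3, 3, 3, 2, 1, 2, 1].
max_i inc[i]+dec[i]−1 = 8, with one witness 41, 55, 50, 43, 41, 20, 13, 7.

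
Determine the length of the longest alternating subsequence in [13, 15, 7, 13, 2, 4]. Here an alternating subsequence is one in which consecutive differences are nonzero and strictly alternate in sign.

Track the best alternating length ending on an up-step vs a down-step at each position: up/down = 1/1, 2/1, 1/3, 4/3, 1/5, 6/5.
The maximum over both is 6; one such subsequence is 13, 15, 7, 13, 2, 4.

6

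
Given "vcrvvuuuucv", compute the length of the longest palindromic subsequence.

One longest palindromic subsequence is vcuuuucv (positions 1,2,6,7,8,9,10,11); it reads the same forward and backward, and the interval DP gives dp[1][11] = 8.

8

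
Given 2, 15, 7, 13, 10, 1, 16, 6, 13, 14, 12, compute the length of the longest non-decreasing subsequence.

5

One longest non-decreasing subsequence is 2, 7, 13, 13, 14 (positions 1,3,4,9,10), of length 5; no longer one exists.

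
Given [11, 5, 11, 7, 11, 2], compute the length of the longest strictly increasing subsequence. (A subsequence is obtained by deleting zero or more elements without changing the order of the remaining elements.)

3

Scanning left to right, the best length ending at each element is: 11→1, 5→1, 11→2, 7→2, 11→3, 2→1.
So the longest increasing subsequence has length 3, e.g. 5, 7, 11.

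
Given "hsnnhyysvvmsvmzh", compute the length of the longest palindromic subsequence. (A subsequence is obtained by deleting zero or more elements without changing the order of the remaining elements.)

Using dp[i][j] = 2 + dp[i+1][j−1] if the ends match, else max(dp[i+1][j], dp[i][j−1]):
dp[1][16] = 6. A witness is hsvvsh at positions 1,8,9,10,12,16.

6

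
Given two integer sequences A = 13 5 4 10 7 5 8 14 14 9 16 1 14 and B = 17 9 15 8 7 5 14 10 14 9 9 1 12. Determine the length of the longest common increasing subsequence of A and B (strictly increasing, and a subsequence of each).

3

A longest common strictly increasing subsequence is 5, 10, 14 (length 3); it appears in order in both A and B, and no longer such subsequence exists.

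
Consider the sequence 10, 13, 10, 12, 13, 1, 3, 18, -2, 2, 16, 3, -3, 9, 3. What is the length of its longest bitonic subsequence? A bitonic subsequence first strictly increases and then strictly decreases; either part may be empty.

7

One longest bitonic subsequence is 10, 12, 13, 18, 16, 9, 3 (positions 1,4,5,8,11,14,15): it rises to 18 then falls. Length 7 is optimal.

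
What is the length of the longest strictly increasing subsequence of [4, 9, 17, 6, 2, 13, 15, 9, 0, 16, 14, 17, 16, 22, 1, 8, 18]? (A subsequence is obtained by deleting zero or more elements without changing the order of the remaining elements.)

Scanning left to right, the best length ending at each element is: 4→1, 9→2, 17→3, 6→2, 2→1, 13→3, 15→4, 9→3, 0→1, 16→5, 14→4, 17→6, 16→5, 22→7, 1→2, 8→3, 18→7.
So the longest increasing subsequence has length 7, e.g. 4, 9, 13, 15, 16, 17, 22.

7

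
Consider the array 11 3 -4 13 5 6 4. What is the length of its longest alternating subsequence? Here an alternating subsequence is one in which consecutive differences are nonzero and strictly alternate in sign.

6

A longest alternating subsequence is 11, 3, 13, 5, 6, 4 (positions 1,2,4,5,6,7); its 5 consecutive differences strictly alternate in sign, and length 6 is optimal.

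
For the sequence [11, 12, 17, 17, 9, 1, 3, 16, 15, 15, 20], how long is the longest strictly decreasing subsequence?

3

One longest decreasing subsequence is 11, 9, 1 (positions 1,5,6), of length 3; no longer one exists.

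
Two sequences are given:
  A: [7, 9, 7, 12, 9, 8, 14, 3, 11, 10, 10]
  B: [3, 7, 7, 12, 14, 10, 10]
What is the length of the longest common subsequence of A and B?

A longest common subsequence is 7, 7, 12, 14, 10, 10 (length 6); the LCS DP confirms no longer common subsequence exists.

6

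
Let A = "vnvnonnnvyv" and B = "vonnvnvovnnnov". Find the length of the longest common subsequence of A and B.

Backtracking the LCS table gives one alignment: v (A1,B1) → n (A2,B4) → v (A3,B5) → n (A4,B6) → o (A5,B8) → n (A6,B10) → n (A7,B11) → n (A8,B12) → v (A11,B14).
So the longest common subsequence has length 9.

9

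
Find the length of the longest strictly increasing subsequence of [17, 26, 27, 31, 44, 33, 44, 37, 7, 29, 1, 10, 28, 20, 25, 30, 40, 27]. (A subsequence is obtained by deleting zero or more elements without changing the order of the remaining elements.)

Let dp[i] be the longest increasing subsequence ending at position i. Then dp = [1, 2, 3, 4, 5, 5, 6, 6, 1, 4, 1, 2, 4, 3, 4, 5, 7, 5].
The maximum is 7; one witness is 17, 26, 27, 31, 33, 37, 40 at positions 1,2,3,4,6,8,17.

7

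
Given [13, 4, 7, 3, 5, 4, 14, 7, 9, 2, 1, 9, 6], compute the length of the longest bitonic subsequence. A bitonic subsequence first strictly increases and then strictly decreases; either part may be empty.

6

One longest bitonic subsequence is 13, 7, 5, 4, 2, 1 (positions 1,3,5,6,10,11): it rises to 13 then falls. Length 6 is optimal.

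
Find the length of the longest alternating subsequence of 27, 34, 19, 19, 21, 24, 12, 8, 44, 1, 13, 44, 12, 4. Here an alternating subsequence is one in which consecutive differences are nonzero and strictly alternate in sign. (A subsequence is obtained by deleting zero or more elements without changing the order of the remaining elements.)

9

A longest alternating subsequence is 27, 34, 19, 21, 12, 44, 1, 13, 12 (positions 1,2,3,5,7,9,10,11,13); its 8 consecutive differences strictly alternate in sign, and length 9 is optimal.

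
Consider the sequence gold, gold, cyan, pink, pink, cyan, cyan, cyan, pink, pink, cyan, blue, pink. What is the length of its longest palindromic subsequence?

One longest palindromic subsequence is cyan pink pink cyan cyan cyan pink pink cyan (positions 3,4,5,6,7,8,9,10,11); it reads the same forward and backward, and the interval DP gives dp[1][13] = 9.

9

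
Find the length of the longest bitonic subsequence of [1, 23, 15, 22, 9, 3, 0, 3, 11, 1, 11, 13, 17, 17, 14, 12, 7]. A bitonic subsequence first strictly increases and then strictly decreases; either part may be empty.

8

Let inc[i] be the LIS ending at i and dec[i] the longest strictly decreasing subsequence starting at i. inc = [1, 2, 2, 3, 2, 2, 1, 2, 3, 2, 3, 4, 5, 5, 5, 4, 3], dec = [2, 6, 4, 5, 3, 2, 1, 2, 2, 1, 2, 3, 4, 4, 3, 2, 1].
max_i inc[i]+dec[i]−1 = 8, with one witness 1, 9, 11, 13, 17, 14, 12, 7.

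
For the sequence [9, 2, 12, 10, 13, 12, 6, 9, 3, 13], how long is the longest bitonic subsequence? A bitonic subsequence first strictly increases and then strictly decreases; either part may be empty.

6

One longest bitonic subsequence is 9, 12, 13, 12, 9, 3 (positions 1,3,5,6,8,9): it rises to 13 then falls. Length 6 is optimal.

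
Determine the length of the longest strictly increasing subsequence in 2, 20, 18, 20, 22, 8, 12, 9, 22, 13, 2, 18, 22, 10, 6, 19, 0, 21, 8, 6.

One longest increasing subsequence is 2, 8, 12, 13, 18, 19, 21 (positions 1,6,7,10,12,16,18), of length 7; no longer one exists.

7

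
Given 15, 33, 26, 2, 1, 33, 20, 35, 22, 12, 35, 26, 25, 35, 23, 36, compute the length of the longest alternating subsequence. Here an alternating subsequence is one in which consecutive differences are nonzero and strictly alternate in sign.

12

Track the best alternating length ending on an up-step vs a down-step at each position: up/down = 1/1, 2/1, 2/3, 1/3, 1/3, 4/1, 4/5, 6/1, 6/7, 4/7, 8/1, 8/9, 8/9, 10/1, 8/11, 12/1.
The maximum over both is 12; one such subsequence is 15, 33, 26, 33, 20, 35, 22, 35, 26, 35, 23, 36.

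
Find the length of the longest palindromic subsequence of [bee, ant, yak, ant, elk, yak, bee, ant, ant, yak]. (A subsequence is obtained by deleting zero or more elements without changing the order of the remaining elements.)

One longest palindromic subsequence is yak ant ant ant yak (positions 3,4,8,9,10); it reads the same forward and backward, and the interval DP gives dp[1][10] = 5.

5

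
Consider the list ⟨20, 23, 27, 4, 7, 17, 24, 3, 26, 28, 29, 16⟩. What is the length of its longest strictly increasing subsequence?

One longest increasing subsequence is 4, 7, 17, 24, 26, 28, 29 (positions 4,5,6,7,9,10,11), of length 7; no longer one exists.

7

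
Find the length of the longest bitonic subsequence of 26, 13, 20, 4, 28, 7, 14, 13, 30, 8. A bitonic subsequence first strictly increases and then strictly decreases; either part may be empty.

6

One longest bitonic subsequence is 13, 20, 28, 14, 13, 8 (positions 2,3,5,7,8,10): it rises to 28 then falls. Length 6 is optimal.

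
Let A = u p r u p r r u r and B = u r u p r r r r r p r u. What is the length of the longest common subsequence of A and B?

7

Backtracking the LCS table gives one alignment: u (A1,B1) → r (A3,B2) → u (A4,B3) → p (A5,B4) → r (A6,B9) → r (A7,B11) → u (A8,B12).
So the longest common subsequence has length 7.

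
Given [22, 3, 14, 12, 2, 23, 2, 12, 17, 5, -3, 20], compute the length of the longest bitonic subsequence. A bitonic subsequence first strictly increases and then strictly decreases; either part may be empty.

6

One longest bitonic subsequence is 3, 14, 23, 17, 5, -3 (positions 2,3,6,9,10,11): it rises to 23 then falls. Length 6 is optimal.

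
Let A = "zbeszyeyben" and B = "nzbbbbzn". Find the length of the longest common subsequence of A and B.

Backtracking the LCS table gives one alignment: z (A1,B2) → b (A2,B6) → z (A5,B7) → n (A11,B8).
So the longest common subsequence has length 4.

4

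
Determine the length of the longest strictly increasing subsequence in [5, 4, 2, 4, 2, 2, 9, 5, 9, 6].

4

Scanning left to right, the best length ending at each element is: 5→1, 4→1, 2→1, 4→2, 2→1, 2→1, 9→3, 5→3, 9→4, 6→4.
So the longest increasing subsequence has length 4, e.g. 2, 4, 5, 9.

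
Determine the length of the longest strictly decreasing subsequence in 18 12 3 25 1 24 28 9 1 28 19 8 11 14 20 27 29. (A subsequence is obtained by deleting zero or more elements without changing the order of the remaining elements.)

One longest decreasing subsequence is 18, 12, 3, 1 (positions 1,2,3,5), of length 4; no longer one exists.

4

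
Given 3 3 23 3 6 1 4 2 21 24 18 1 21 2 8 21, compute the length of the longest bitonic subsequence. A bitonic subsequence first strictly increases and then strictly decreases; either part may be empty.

Let inc[i] be the LIS ending at i and dec[i] the longest strictly decreasing subsequence starting at i. inc = [1, 1, 2, 1, 2, 1, 2, 2, 3, 4, 3, 1, 4, 2, 3, 4], dec = [3, 3, 5, 3, 4, 1, 3, 2, 3, 3, 2, 1, 2, 1, 1, 1].
max_i inc[i]+dec[i]−1 = 6, with one witness 3, 23, 6, 4, 2, 1.

6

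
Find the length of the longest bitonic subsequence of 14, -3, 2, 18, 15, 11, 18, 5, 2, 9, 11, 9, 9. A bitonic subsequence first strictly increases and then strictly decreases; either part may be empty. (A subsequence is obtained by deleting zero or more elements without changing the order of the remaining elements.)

7

One longest bitonic subsequence is -3, 2, 18, 15, 11, 5, 2 (positions 2,3,4,5,6,8,9): it rises to 18 then falls. Length 7 is optimal.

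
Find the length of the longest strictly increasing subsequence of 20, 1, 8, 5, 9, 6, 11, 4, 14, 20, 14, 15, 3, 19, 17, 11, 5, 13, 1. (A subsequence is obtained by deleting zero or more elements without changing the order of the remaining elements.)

Let dp[i] be the longest increasing subsequence ending at position i. Then dp = [1, 1, 2, 2, 3, 3, 4, 2, 5, 6, 5, 6, 2, 7, 7, 4, 3, 5, 1].
The maximum is 7; one witness is 1, 8, 9, 11, 14, 15, 19 at positions 2,3,5,7,9,12,14.

7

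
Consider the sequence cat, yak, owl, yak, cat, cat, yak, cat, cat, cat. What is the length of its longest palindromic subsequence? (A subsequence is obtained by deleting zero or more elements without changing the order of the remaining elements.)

7

One longest palindromic subsequence is cat cat cat yak cat cat cat (positions 1,5,6,7,8,9,10); it reads the same forward and backward, and the interval DP gives dp[1][10] = 7.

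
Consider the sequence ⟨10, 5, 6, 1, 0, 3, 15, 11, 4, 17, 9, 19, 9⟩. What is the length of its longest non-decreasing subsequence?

One longest non-decreasing subsequence is 5, 6, 15, 17, 19 (positions 2,3,7,10,12), of length 5; no longer one exists.

5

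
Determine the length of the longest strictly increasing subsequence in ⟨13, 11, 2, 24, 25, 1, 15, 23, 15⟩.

3

One longest increasing subsequence is 13, 24, 25 (positions 1,4,5), of length 3; no longer one exists.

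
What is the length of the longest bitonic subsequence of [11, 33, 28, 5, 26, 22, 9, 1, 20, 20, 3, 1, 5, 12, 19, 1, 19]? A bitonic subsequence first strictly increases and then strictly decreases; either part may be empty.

Let inc[i] be the LIS ending at i and dec[i] the longest strictly decreasing subsequence starting at i. inc = [1, 2, 2, 1, 2, 2, 2, 1, 3, 3, 2, 1, 3, 4, 5, 1, 5], dec = [4, 7, 6, 3, 5, 4, 3, 1, 3, 3, 2, 1, 2, 2, 2, 1, 1].
max_i inc[i]+dec[i]−1 = 8, with one witness 11, 33, 28, 26, 22, 20, 19, 1.

8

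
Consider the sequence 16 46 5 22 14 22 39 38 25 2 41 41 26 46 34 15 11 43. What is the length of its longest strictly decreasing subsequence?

6

Let dp[i] be the longest decreasing subsequence ending at position i. Then dp = [1, 1, 2, 2, 3, 2, 2, 3, 4, 5, 2, 2, 4, 1, 4, 5, 6, 2].
The maximum is 6; one witness is 46, 39, 38, 25, 15, 11 at positions 2,7,8,9,16,17.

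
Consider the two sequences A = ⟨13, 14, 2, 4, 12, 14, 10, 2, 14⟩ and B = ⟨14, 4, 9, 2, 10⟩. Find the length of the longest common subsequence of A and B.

3

A longest common subsequence is 14, 2, 10 (length 3); the LCS DP confirms no longer common subsequence exists.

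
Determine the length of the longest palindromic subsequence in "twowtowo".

One longest palindromic subsequence is owowo (positions 3,4,6,7,8); it reads the same forward and backward, and the interval DP gives dp[1][8] = 5.

5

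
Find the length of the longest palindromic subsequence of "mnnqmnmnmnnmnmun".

11

One longest palindromic subsequence is nmnmnnnmnmn (positions 2,5,6,7,8,10,11,12,13,14,16); it reads the same forward and backward, and the interval DP gives dp[1][16] = 11.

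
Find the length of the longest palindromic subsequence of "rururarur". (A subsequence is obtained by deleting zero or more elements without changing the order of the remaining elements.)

7

One longest palindromic subsequence is rurarur (positions 1,2,3,6,7,8,9); it reads the same forward and backward, and the interval DP gives dp[1][9] = 7.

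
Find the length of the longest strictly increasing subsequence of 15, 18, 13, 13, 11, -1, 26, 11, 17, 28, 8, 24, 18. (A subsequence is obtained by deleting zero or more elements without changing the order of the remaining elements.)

4

Scanning left to right, the best length ending at each element is: 15→1, 18→2, 13→1, 13→1, 11→1, -1→1, 26→3, 11→2, 17→3, 28→4, 8→2, 24→4, 18→4.
So the longest increasing subsequence has length 4, e.g. 15, 18, 26, 28.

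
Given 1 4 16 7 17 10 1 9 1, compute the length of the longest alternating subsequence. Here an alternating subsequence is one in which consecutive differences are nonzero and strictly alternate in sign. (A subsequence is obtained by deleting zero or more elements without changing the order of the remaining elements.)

Track the best alternating length ending on an up-step vs a down-step at each position: up/down = 1/1, 2/1, 2/1, 2/3, 4/1, 4/5, 1/5, 6/5, 1/7.
The maximum over both is 7; one such subsequence is 1, 16, 7, 17, 1, 9, 1.

7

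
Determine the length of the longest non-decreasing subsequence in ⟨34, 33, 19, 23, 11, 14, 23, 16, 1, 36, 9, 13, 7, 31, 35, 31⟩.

Scanning left to right, the best length ending at each element is: 34→1, 33→1, 19→1, 23→2, 11→1, 14→2, 23→3, 16→3, 1→1, 36→4, 9→2, 13→3, 7→2, 31→4, 35→5, 31→5.
So the longest non-decreasing subsequence has length 5, e.g. 19, 23, 23, 31, 35.

5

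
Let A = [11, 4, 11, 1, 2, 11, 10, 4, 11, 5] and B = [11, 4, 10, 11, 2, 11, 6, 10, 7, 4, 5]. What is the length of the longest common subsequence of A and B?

8

A longest common subsequence is 11, 4, 11, 2, 11, 10, 4, 5 (length 8); the LCS DP confirms no longer common subsequence exists.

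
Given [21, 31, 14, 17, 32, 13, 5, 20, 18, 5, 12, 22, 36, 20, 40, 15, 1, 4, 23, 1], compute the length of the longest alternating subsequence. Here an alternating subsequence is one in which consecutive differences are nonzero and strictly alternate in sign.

A longest alternating subsequence is 21, 31, 14, 17, 13, 20, 18, 22, 20, 40, 1, 4, 1 (positions 1,2,3,4,6,8,9,12,14,15,17,18,20); its 12 consecutive differences strictly alternate in sign, and length 13 is optimal.

13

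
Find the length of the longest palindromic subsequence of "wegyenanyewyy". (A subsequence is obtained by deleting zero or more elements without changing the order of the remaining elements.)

9

One longest palindromic subsequence is weynanyew (positions 1,2,4,6,7,8,9,10,11); it reads the same forward and backward, and the interval DP gives dp[1][13] = 9.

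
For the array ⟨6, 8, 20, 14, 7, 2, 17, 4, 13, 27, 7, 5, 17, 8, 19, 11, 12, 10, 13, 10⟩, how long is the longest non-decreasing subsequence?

7

Let dp[i] be the longest non-decreasing subsequence ending at position i. Then dp = [1, 2, 3, 3, 2, 1, 4, 2, 3, 5, 3, 3, 5, 4, 6, 5, 6, 5, 7, 6].
The maximum is 7; one witness is 6, 7, 7, 8, 11, 12, 13 at positions 1,5,11,14,16,17,19.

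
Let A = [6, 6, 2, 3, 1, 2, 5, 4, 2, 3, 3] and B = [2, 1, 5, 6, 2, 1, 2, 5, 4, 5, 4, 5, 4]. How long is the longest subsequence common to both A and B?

6

A longest common subsequence is 6, 2, 1, 2, 5, 4 (length 6); the LCS DP confirms no longer common subsequence exists.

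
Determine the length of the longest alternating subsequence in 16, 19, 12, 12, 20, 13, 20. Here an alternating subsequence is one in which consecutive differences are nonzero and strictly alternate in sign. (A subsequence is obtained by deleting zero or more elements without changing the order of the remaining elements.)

Track the best alternating length ending on an up-step vs a down-step at each position: up/down = 1/1, 2/1, 1/3, 1/3, 4/1, 4/5, 6/1.
The maximum over both is 6; one such subsequence is 16, 19, 12, 20, 13, 20.

6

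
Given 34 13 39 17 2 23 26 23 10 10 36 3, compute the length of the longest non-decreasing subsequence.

5

Scanning left to right, the best length ending at each element is: 34→1, 13→1, 39→2, 17→2, 2→1, 23→3, 26→4, 23→4, 10→2, 10→3, 36→5, 3→2.
So the longest non-decreasing subsequence has length 5, e.g. 13, 17, 23, 26, 36.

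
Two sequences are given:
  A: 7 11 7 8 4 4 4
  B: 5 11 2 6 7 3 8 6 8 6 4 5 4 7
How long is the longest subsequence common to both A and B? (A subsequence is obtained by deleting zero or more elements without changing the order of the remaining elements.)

5

A longest common subsequence is 11, 7, 8, 4, 4 (length 5); the LCS DP confirms no longer common subsequence exists.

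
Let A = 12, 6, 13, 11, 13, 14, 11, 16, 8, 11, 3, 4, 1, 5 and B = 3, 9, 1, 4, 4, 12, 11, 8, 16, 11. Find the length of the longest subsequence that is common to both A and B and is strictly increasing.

For each value that appears in both, track the longest common increasing run ending there.
The best achievable length is 2; one witness is 3, 4 (A-positions 11,12, B-positions 1,4).

2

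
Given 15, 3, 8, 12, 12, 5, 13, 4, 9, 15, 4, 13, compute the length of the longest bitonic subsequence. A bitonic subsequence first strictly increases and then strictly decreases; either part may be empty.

Let inc[i] be the LIS ending at i and dec[i] the longest strictly decreasing subsequence starting at i. inc = [1, 1, 2, 3, 3, 2, 4, 2, 3, 5, 2, 4], dec = [4, 1, 3, 3, 3, 2, 3, 1, 2, 2, 1, 1].
max_i inc[i]+dec[i]−1 = 6, with one witness 3, 8, 12, 13, 9, 4.

6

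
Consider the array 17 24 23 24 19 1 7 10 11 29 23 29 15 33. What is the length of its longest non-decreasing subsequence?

7

Let dp[i] be the longest non-decreasing subsequence ending at position i. Then dp = [1, 2, 2, 3, 2, 1, 2, 3, 4, 5, 5, 6, 5, 7].
The maximum is 7; one witness is 1, 7, 10, 11, 29, 29, 33 at positions 6,7,8,9,10,12,14.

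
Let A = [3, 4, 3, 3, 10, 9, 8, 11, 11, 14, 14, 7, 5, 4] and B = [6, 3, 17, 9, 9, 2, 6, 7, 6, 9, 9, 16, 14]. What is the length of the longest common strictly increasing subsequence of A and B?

For each value that appears in both, track the longest common increasing run ending there.
The best achievable length is 3; one witness is 3, 9, 14 (A-positions 1,6,10, B-positions 2,4,13).

3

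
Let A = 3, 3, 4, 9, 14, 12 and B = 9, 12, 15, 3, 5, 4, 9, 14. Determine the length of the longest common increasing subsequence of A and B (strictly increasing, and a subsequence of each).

For each value that appears in both, track the longest common increasing run ending there.
The best achievable length is 4; one witness is 3, 4, 9, 14 (A-positions 1,3,4,5, B-positions 4,6,7,8).

4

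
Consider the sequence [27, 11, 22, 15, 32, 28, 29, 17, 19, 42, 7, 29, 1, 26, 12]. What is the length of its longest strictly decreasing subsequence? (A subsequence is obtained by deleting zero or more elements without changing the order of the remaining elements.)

5

Scanning left to right, the best length ending at each element is: 27→1, 11→2, 22→2, 15→3, 32→1, 28→2, 29→2, 17→3, 19→3, 42→1, 7→4, 29→2, 1→5, 26→3, 12→4.
So the longest decreasing subsequence has length 5, e.g. 27, 22, 15, 7, 1.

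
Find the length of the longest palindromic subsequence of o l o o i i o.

4

One longest palindromic subsequence is oiio (positions 1,5,6,7); it reads the same forward and backward, and the interval DP gives dp[1][7] = 4.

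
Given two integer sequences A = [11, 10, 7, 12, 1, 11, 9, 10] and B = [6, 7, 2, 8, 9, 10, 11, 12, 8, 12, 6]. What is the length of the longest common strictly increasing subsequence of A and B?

A longest common strictly increasing subsequence is 7, 9, 10 (length 3); it appears in order in both A and B, and no longer such subsequence exists.

3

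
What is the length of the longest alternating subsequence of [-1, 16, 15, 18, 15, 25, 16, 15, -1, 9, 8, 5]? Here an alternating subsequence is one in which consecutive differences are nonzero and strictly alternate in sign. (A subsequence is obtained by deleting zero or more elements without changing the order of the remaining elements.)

Track the best alternating length ending on an up-step vs a down-step at each position: up/down = 1/1, 2/1, 2/3, 4/1, 2/5, 6/1, 6/7, 2/7, 1/7, 8/7, 8/9, 8/9.
The maximum over both is 9; one such subsequence is -1, 16, 15, 18, 15, 25, -1, 9, 8.

9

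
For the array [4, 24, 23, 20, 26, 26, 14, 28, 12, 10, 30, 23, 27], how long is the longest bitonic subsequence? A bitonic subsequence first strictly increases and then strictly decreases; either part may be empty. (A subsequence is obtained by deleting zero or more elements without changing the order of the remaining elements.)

Let inc[i] be the LIS ending at i and dec[i] the longest strictly decreasing subsequence starting at i. inc = [1, 2, 2, 2, 3, 3, 2, 4, 2, 2, 5, 3, 4], dec = [1, 6, 5, 4, 4, 4, 3, 3, 2, 1, 2, 1, 1].
max_i inc[i]+dec[i]−1 = 7, with one witness 4, 24, 23, 20, 14, 12, 10.

7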